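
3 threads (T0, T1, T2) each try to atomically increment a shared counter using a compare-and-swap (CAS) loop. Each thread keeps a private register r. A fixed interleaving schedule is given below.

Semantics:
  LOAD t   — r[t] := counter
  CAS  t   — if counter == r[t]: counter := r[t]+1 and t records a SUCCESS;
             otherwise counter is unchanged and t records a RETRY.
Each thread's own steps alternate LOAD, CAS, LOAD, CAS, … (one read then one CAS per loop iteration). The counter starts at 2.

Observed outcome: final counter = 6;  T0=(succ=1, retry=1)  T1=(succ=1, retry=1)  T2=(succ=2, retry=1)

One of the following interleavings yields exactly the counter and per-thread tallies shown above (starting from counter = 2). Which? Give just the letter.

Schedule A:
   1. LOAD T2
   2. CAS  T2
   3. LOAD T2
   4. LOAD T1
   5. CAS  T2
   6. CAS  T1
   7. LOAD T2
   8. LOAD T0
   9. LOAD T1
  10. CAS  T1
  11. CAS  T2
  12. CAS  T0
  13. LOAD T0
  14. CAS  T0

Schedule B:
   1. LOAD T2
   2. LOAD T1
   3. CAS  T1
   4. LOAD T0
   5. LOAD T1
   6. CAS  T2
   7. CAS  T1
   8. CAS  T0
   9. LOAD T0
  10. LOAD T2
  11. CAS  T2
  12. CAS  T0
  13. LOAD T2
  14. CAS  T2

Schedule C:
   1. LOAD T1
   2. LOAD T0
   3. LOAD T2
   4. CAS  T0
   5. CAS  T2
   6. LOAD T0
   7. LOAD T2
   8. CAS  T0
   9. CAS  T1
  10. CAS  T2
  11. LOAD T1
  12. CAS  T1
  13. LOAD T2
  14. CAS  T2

A

Simulating candidate A:
T2 LOAD — after: cnt=2, r=2 — load
T2 CAS — after: cnt=3, r=2 — ok
T2 LOAD — after: cnt=3, r=3 — load
T1 LOAD — after: cnt=3, r=3 — load
T2 CAS — after: cnt=4, r=3 — ok
T1 CAS — after: cnt=4, r=3 — retry
T2 LOAD — after: cnt=4, r=4 — load
T0 LOAD — after: cnt=4, r=4 — load
T1 LOAD — after: cnt=4, r=4 — load
T1 CAS — after: cnt=5, r=4 — ok
T2 CAS — after: cnt=5, r=4 — retry
T0 CAS — after: cnt=5, r=4 — retry
T0 LOAD — after: cnt=5, r=5 — load
T0 CAS — after: cnt=6, r=5 — ok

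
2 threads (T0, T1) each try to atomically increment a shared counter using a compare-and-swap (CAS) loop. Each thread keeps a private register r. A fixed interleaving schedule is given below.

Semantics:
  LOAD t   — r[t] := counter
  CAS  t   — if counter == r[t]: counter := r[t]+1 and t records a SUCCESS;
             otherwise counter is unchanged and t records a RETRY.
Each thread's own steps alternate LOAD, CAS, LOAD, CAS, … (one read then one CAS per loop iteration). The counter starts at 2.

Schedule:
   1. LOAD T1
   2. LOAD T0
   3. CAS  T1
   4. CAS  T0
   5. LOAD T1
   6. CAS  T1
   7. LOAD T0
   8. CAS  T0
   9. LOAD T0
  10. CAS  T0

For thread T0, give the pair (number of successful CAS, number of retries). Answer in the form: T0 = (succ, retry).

T0 = (2, 1)

   1) LOAD T1:  M=2  r_T1=2
   2) LOAD T0:  M=2  r_T0=2
   3) CAS  T1:  M=3  r_T1=2 ✓
   4) CAS  T0:  M=3  r_T0=2 ✗
   5) LOAD T1:  M=3  r_T1=3
   6) CAS  T1:  M=4  r_T1=3 ✓
   7) LOAD T0:  M=4  r_T0=4
   8) CAS  T0:  M=5  r_T0=4 ✓
   9) LOAD T0:  M=5  r_T0=5
  10) CAS  T0:  M=6  r_T0=5 ✓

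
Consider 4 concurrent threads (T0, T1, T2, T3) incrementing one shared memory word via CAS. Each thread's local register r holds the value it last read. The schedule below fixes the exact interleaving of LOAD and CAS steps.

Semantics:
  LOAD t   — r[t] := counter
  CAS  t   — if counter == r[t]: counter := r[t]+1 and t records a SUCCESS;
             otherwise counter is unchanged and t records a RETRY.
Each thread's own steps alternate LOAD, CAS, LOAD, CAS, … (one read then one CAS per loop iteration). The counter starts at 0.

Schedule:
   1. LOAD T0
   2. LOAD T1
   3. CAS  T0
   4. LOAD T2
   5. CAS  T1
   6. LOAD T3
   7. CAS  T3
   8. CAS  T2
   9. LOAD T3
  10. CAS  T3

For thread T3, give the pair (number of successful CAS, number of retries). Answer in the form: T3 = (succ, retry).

1. LOAD T0 → mem=0 r[T0]=0 [LOAD]
2. LOAD T1 → mem=0 r[T1]=0 [LOAD]
3. CAS T0 → mem=1 r[T0]=0 [OK]
4. LOAD T2 → mem=1 r[T2]=1 [LOAD]
5. CAS T1 → mem=1 r[T1]=0 [RETRY]
6. LOAD T3 → mem=1 r[T3]=1 [LOAD]
7. CAS T3 → mem=2 r[T3]=1 [OK]
8. CAS T2 → mem=2 r[T2]=1 [RETRY]
9. LOAD T3 → mem=2 r[T3]=2 [LOAD]
10. CAS T3 → mem=3 r[T3]=2 [OK]

T3 = (2, 0)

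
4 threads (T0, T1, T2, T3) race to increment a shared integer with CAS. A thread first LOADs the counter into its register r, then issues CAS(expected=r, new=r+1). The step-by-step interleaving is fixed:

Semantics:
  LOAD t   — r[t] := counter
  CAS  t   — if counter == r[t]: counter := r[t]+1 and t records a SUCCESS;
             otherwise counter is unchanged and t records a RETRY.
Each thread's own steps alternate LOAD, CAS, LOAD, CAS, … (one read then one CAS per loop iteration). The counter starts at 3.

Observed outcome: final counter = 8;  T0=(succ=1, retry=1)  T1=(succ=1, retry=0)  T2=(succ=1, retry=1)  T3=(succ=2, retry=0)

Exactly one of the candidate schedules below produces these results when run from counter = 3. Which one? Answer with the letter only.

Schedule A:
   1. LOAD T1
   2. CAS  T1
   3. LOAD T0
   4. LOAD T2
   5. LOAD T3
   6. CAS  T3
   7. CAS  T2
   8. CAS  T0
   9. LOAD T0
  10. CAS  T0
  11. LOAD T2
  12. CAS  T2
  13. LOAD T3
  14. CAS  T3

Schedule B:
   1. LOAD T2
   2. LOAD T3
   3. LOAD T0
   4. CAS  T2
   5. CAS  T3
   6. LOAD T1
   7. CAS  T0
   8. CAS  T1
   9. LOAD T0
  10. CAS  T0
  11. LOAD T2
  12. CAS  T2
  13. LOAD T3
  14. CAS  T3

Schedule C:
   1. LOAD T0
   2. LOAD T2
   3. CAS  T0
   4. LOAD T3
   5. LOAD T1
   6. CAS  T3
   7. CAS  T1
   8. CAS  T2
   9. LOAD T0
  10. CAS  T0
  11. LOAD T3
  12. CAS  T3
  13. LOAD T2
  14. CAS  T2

Simulating candidate A:
1. LOAD T1 → mem=3 r[T1]=3 [LOAD]
2. CAS T1 → mem=4 r[T1]=3 [OK]
3. LOAD T0 → mem=4 r[T0]=4 [LOAD]
4. LOAD T2 → mem=4 r[T2]=4 [LOAD]
5. LOAD T3 → mem=4 r[T3]=4 [LOAD]
6. CAS T3 → mem=5 r[T3]=4 [OK]
7. CAS T2 → mem=5 r[T2]=4 [RETRY]
8. CAS T0 → mem=5 r[T0]=4 [RETRY]
9. LOAD T0 → mem=5 r[T0]=5 [LOAD]
10. CAS T0 → mem=6 r[T0]=5 [OK]
11. LOAD T2 → mem=6 r[T2]=6 [LOAD]
12. CAS T2 → mem=7 r[T2]=6 [OK]
13. LOAD T3 → mem=7 r[T3]=7 [LOAD]
14. CAS T3 → mem=8 r[T3]=7 [OK]

A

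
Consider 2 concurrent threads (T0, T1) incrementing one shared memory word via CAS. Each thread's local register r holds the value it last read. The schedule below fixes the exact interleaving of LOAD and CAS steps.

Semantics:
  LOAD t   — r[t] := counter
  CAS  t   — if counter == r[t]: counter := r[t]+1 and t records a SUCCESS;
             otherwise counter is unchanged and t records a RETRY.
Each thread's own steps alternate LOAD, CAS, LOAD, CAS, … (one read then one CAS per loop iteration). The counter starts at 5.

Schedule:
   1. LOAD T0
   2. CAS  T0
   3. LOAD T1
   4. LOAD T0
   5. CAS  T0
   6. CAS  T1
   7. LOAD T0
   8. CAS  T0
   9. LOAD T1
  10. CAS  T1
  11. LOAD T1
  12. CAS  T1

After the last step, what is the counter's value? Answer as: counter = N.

counter = 10

T0 LOAD — after: cnt=5, r=5 — load
T0 CAS — after: cnt=6, r=5 — ok
T1 LOAD — after: cnt=6, r=6 — load
T0 LOAD — after: cnt=6, r=6 — load
T0 CAS — after: cnt=7, r=6 — ok
T1 CAS — after: cnt=7, r=6 — retry
T0 LOAD — after: cnt=7, r=7 — load
T0 CAS — after: cnt=8, r=7 — ok
T1 LOAD — after: cnt=8, r=8 — load
T1 CAS — after: cnt=9, r=8 — ok
T1 LOAD — after: cnt=9, r=9 — load
T1 CAS — after: cnt=10, r=9 — ok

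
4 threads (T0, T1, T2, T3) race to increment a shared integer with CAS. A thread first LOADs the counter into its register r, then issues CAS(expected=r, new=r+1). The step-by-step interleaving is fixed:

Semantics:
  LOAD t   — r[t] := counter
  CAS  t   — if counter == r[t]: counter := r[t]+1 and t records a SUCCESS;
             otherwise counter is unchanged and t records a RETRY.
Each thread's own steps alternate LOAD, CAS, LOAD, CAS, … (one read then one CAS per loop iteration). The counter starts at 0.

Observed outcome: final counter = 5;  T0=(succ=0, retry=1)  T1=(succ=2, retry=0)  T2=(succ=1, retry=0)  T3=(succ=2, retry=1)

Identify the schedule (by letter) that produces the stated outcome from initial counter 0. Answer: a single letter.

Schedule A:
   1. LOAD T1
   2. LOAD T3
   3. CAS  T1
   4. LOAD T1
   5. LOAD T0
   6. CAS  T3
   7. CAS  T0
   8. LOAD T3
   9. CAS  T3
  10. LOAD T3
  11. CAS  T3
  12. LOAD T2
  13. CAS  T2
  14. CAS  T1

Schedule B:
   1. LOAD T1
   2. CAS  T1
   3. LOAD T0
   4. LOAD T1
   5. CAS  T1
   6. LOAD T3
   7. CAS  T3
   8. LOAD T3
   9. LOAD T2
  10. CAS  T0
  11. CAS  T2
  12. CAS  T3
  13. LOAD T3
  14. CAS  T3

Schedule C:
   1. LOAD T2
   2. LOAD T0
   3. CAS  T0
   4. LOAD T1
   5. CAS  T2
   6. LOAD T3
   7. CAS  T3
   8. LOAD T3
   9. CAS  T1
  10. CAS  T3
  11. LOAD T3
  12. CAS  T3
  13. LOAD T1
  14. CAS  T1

Simulating candidate B:
T1 LOAD — after: cnt=0, r=0 — load
T1 CAS — after: cnt=1, r=0 — ok
T0 LOAD — after: cnt=1, r=1 — load
T1 LOAD — after: cnt=1, r=1 — load
T1 CAS — after: cnt=2, r=1 — ok
T3 LOAD — after: cnt=2, r=2 — load
T3 CAS — after: cnt=3, r=2 — ok
T3 LOAD — after: cnt=3, r=3 — load
T2 LOAD — after: cnt=3, r=3 — load
T0 CAS — after: cnt=3, r=1 — retry
T2 CAS — after: cnt=4, r=3 — ok
T3 CAS — after: cnt=4, r=3 — retry
T3 LOAD — after: cnt=4, r=4 — load
T3 CAS — after: cnt=5, r=4 — ok

B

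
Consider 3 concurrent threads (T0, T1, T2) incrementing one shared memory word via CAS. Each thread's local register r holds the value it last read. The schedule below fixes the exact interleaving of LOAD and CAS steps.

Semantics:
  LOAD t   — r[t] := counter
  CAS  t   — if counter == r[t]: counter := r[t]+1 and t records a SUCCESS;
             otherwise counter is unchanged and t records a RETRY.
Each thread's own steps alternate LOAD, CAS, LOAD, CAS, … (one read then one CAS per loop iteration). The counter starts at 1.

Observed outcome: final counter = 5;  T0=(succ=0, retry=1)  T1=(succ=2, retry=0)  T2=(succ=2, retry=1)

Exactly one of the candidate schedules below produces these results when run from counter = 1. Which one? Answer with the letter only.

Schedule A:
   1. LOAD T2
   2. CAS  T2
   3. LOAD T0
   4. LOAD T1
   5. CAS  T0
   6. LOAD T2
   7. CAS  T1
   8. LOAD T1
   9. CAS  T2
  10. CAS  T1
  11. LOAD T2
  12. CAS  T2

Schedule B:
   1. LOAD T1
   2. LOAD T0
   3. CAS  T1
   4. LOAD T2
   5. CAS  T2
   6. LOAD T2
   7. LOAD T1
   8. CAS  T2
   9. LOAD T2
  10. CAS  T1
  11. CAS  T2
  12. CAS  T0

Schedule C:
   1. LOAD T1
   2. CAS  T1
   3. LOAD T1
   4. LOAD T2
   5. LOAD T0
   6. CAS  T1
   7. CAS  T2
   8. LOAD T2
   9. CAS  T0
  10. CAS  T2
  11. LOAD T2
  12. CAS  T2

Run C:
T1 LOAD — after: cnt=1, r=1 — load
T1 CAS — after: cnt=2, r=1 — ok
T1 LOAD — after: cnt=2, r=2 — load
T2 LOAD — after: cnt=2, r=2 — load
T0 LOAD — after: cnt=2, r=2 — load
T1 CAS — after: cnt=3, r=2 — ok
T2 CAS — after: cnt=3, r=2 — retry
T2 LOAD — after: cnt=3, r=3 — load
T0 CAS — after: cnt=3, r=2 — retry
T2 CAS — after: cnt=4, r=3 — ok
T2 LOAD — after: cnt=4, r=4 — load
T2 CAS — after: cnt=5, r=4 — ok

C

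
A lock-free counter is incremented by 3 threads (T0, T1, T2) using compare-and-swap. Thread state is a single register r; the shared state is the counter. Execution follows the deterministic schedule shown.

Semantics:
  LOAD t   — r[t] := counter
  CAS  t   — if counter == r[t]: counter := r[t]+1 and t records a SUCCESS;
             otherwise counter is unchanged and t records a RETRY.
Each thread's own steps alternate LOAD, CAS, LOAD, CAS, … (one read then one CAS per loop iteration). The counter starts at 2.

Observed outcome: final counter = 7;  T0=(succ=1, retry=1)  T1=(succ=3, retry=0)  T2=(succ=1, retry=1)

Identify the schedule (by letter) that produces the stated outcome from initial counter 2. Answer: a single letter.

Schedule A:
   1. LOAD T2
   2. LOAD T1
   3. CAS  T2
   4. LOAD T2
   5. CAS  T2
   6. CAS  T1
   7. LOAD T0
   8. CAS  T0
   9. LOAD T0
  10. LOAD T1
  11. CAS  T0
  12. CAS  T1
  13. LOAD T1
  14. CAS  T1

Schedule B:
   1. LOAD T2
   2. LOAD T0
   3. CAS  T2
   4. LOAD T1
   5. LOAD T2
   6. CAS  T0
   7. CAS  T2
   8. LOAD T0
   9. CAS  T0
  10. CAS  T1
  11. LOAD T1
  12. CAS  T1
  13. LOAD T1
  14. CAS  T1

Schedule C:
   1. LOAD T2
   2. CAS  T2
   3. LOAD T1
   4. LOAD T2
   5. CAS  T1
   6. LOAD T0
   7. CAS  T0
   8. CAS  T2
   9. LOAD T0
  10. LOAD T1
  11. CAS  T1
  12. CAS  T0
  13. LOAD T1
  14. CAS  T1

C

Tracing schedule C:
T2 LOAD — after: cnt=2, r=2 — load
T2 CAS — after: cnt=3, r=2 — ok
T1 LOAD — after: cnt=3, r=3 — load
T2 LOAD — after: cnt=3, r=3 — load
T1 CAS — after: cnt=4, r=3 — ok
T0 LOAD — after: cnt=4, r=4 — load
T0 CAS — after: cnt=5, r=4 — ok
T2 CAS — after: cnt=5, r=3 — retry
T0 LOAD — after: cnt=5, r=5 — load
T1 LOAD — after: cnt=5, r=5 — load
T1 CAS — after: cnt=6, r=5 — ok
T0 CAS — after: cnt=6, r=5 — retry
T1 LOAD — after: cnt=6, r=6 — load
T1 CAS — after: cnt=7, r=6 — ok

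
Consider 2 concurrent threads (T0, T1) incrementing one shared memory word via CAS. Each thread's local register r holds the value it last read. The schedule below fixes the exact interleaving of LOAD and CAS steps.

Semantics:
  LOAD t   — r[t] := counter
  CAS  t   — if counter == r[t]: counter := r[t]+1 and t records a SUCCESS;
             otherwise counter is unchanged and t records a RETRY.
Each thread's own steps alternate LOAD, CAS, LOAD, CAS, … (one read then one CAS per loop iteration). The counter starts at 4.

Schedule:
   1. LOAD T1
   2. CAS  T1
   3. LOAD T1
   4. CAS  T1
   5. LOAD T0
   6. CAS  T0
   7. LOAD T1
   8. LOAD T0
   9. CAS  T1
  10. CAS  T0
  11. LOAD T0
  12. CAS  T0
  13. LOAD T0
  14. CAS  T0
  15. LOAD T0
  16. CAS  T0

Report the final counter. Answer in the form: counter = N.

   1) LOAD T1:  M=4  r_T1=4
   2) CAS  T1:  M=5  r_T1=4 ✓
   3) LOAD T1:  M=5  r_T1=5
   4) CAS  T1:  M=6  r_T1=5 ✓
   5) LOAD T0:  M=6  r_T0=6
   6) CAS  T0:  M=7  r_T0=6 ✓
   7) LOAD T1:  M=7  r_T1=7
   8) LOAD T0:  M=7  r_T0=7
   9) CAS  T1:  M=8  r_T1=7 ✓
  10) CAS  T0:  M=8  r_T0=7 ✗
  11) LOAD T0:  M=8  r_T0=8
  12) CAS  T0:  M=9  r_T0=8 ✓
  13) LOAD T0:  M=9  r_T0=9
  14) CAS  T0:  M=10  r_T0=9 ✓
  15) LOAD T0:  M=10  r_T0=10
  16) CAS  T0:  M=11  r_T0=10 ✓

counter = 11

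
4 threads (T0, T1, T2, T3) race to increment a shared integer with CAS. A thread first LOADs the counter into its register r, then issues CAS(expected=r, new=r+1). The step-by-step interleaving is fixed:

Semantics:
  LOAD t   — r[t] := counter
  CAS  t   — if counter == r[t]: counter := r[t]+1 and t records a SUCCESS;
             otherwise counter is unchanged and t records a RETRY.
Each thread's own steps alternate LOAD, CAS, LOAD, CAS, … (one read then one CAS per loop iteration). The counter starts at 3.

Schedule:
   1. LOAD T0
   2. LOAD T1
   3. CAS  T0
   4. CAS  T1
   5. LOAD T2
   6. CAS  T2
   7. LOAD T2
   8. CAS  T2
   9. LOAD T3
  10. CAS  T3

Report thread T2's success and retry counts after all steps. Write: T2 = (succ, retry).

T2 = (2, 0)

   1) LOAD T0:  M=3  r_T0=3
   2) LOAD T1:  M=3  r_T1=3
   3) CAS  T0:  M=4  r_T0=3 ✓
   4) CAS  T1:  M=4  r_T1=3 ✗
   5) LOAD T2:  M=4  r_T2=4
   6) CAS  T2:  M=5  r_T2=4 ✓
   7) LOAD T2:  M=5  r_T2=5
   8) CAS  T2:  M=6  r_T2=5 ✓
   9) LOAD T3:  M=6  r_T3=6
  10) CAS  T3:  M=7  r_T3=6 ✓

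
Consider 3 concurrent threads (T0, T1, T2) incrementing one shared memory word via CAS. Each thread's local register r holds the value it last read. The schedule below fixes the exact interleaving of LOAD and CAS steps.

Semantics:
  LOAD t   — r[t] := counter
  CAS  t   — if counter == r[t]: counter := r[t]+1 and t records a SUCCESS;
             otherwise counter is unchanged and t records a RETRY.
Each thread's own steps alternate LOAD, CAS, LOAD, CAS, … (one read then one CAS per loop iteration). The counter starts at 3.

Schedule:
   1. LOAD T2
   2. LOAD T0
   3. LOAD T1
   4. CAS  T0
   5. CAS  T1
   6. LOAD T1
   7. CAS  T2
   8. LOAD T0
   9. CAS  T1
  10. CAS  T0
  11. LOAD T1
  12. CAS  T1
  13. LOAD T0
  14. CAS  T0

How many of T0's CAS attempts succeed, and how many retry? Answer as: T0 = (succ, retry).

T2 LOAD — after: cnt=3, r=3 — load
T0 LOAD — after: cnt=3, r=3 — load
T1 LOAD — after: cnt=3, r=3 — load
T0 CAS — after: cnt=4, r=3 — ok
T1 CAS — after: cnt=4, r=3 — retry
T1 LOAD — after: cnt=4, r=4 — load
T2 CAS — after: cnt=4, r=3 — retry
T0 LOAD — after: cnt=4, r=4 — load
T1 CAS — after: cnt=5, r=4 — ok
T0 CAS — after: cnt=5, r=4 — retry
T1 LOAD — after: cnt=5, r=5 — load
T1 CAS — after: cnt=6, r=5 — ok
T0 LOAD — after: cnt=6, r=6 — load
T0 CAS — after: cnt=7, r=6 — ok

T0 = (2, 1)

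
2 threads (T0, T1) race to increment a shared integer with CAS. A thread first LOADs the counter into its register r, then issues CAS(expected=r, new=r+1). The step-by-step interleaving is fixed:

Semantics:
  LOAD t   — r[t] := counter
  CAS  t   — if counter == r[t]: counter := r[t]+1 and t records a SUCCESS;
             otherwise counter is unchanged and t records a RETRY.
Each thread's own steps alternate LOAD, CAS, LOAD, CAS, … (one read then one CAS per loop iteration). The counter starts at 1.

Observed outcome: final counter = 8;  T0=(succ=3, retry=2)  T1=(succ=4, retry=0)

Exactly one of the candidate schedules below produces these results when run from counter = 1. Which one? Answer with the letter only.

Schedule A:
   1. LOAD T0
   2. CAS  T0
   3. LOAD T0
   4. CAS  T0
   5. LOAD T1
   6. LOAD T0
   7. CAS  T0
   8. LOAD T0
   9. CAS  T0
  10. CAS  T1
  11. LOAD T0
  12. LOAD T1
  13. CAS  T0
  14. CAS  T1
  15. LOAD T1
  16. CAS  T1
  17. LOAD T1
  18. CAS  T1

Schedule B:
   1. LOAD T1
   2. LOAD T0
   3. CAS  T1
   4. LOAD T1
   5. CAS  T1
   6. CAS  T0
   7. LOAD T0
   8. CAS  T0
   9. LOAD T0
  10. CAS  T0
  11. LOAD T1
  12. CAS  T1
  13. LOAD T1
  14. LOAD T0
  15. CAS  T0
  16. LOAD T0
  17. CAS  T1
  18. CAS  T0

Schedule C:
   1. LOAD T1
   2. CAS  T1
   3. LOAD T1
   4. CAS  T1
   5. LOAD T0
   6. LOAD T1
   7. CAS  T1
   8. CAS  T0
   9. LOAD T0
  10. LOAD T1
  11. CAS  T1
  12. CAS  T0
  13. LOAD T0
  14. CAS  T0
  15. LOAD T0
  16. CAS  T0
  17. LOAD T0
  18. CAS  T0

C

Tracing schedule C:
   1) LOAD T1:  M=1  r_T1=1
   2) CAS  T1:  M=2  r_T1=1 ✓
   3) LOAD T1:  M=2  r_T1=2
   4) CAS  T1:  M=3  r_T1=2 ✓
   5) LOAD T0:  M=3  r_T0=3
   6) LOAD T1:  M=3  r_T1=3
   7) CAS  T1:  M=4  r_T1=3 ✓
   8) CAS  T0:  M=4  r_T0=3 ✗
   9) LOAD T0:  M=4  r_T0=4
  10) LOAD T1:  M=4  r_T1=4
  11) CAS  T1:  M=5  r_T1=4 ✓
  12) CAS  T0:  M=5  r_T0=4 ✗
  13) LOAD T0:  M=5  r_T0=5
  14) CAS  T0:  M=6  r_T0=5 ✓
  15) LOAD T0:  M=6  r_T0=6
  16) CAS  T0:  M=7  r_T0=6 ✓
  17) LOAD T0:  M=7  r_T0=7
  18) CAS  T0:  M=8  r_T0=7 ✓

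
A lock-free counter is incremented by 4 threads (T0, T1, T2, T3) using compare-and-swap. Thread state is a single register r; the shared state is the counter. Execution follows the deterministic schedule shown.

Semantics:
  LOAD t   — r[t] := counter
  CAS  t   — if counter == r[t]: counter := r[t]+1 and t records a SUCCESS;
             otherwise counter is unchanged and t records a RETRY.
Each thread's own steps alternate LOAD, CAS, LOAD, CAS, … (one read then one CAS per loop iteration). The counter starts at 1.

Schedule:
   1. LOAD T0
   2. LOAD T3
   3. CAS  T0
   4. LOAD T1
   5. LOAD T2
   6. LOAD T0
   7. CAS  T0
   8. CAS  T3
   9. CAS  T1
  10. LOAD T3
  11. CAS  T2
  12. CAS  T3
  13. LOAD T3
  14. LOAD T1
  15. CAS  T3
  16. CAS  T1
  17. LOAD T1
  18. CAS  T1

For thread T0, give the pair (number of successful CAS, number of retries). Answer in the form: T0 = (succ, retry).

T0 = (2, 0)

1. LOAD T0 → mem=1 r[T0]=1 [LOAD]
2. LOAD T3 → mem=1 r[T3]=1 [LOAD]
3. CAS T0 → mem=2 r[T0]=1 [OK]
4. LOAD T1 → mem=2 r[T1]=2 [LOAD]
5. LOAD T2 → mem=2 r[T2]=2 [LOAD]
6. LOAD T0 → mem=2 r[T0]=2 [LOAD]
7. CAS T0 → mem=3 r[T0]=2 [OK]
8. CAS T3 → mem=3 r[T3]=1 [RETRY]
9. CAS T1 → mem=3 r[T1]=2 [RETRY]
10. LOAD T3 → mem=3 r[T3]=3 [LOAD]
11. CAS T2 → mem=3 r[T2]=2 [RETRY]
12. CAS T3 → mem=4 r[T3]=3 [OK]
13. LOAD T3 → mem=4 r[T3]=4 [LOAD]
14. LOAD T1 → mem=4 r[T1]=4 [LOAD]
15. CAS T3 → mem=5 r[T3]=4 [OK]
16. CAS T1 → mem=5 r[T1]=4 [RETRY]
17. LOAD T1 → mem=5 r[T1]=5 [LOAD]
18. CAS T1 → mem=6 r[T1]=5 [OK]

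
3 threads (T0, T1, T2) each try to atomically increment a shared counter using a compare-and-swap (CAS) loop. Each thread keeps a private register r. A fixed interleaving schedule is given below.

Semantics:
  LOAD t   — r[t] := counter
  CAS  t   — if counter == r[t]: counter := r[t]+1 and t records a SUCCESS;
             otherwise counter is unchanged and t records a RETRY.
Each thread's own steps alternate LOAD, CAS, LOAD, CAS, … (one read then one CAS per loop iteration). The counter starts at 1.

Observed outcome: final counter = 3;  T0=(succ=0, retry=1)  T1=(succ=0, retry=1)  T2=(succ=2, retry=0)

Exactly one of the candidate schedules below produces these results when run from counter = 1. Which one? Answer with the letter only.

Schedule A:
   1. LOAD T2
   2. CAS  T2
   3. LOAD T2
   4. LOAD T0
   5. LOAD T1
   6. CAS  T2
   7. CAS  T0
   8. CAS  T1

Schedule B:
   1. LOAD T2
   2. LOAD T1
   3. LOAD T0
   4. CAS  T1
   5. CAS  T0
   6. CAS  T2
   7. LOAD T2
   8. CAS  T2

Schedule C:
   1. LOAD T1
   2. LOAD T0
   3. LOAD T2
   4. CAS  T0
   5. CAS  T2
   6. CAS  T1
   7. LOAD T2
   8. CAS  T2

Run A:
1. LOAD T2 → mem=1 r[T2]=1 [LOAD]
2. CAS T2 → mem=2 r[T2]=1 [OK]
3. LOAD T2 → mem=2 r[T2]=2 [LOAD]
4. LOAD T0 → mem=2 r[T0]=2 [LOAD]
5. LOAD T1 → mem=2 r[T1]=2 [LOAD]
6. CAS T2 → mem=3 r[T2]=2 [OK]
7. CAS T0 → mem=3 r[T0]=2 [RETRY]
8. CAS T1 → mem=3 r[T1]=2 [RETRY]

A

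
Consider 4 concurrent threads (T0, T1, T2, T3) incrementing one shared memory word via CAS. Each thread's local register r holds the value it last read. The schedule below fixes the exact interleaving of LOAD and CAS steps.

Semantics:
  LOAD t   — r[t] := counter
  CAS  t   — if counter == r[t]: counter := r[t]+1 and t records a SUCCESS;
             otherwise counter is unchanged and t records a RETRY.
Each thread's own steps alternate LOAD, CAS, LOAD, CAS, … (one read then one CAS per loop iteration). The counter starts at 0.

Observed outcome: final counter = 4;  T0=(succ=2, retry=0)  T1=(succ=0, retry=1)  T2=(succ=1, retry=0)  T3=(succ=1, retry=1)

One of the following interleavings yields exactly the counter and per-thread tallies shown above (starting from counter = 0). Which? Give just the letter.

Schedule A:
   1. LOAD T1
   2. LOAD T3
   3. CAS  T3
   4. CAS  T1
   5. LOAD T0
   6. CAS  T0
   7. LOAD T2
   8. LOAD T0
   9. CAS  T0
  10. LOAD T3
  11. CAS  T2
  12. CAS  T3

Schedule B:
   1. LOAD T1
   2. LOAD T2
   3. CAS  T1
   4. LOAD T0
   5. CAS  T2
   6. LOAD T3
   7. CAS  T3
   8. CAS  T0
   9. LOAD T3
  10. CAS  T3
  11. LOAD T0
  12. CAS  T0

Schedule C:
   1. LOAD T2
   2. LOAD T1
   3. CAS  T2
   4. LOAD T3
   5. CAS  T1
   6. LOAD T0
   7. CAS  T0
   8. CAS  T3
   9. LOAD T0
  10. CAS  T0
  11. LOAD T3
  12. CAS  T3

Run C:
1. LOAD T2 → mem=0 r[T2]=0 [LOAD]
2. LOAD T1 → mem=0 r[T1]=0 [LOAD]
3. CAS T2 → mem=1 r[T2]=0 [OK]
4. LOAD T3 → mem=1 r[T3]=1 [LOAD]
5. CAS T1 → mem=1 r[T1]=0 [RETRY]
6. LOAD T0 → mem=1 r[T0]=1 [LOAD]
7. CAS T0 → mem=2 r[T0]=1 [OK]
8. CAS T3 → mem=2 r[T3]=1 [RETRY]
9. LOAD T0 → mem=2 r[T0]=2 [LOAD]
10. CAS T0 → mem=3 r[T0]=2 [OK]
11. LOAD T3 → mem=3 r[T3]=3 [LOAD]
12. CAS T3 → mem=4 r[T3]=3 [OK]

C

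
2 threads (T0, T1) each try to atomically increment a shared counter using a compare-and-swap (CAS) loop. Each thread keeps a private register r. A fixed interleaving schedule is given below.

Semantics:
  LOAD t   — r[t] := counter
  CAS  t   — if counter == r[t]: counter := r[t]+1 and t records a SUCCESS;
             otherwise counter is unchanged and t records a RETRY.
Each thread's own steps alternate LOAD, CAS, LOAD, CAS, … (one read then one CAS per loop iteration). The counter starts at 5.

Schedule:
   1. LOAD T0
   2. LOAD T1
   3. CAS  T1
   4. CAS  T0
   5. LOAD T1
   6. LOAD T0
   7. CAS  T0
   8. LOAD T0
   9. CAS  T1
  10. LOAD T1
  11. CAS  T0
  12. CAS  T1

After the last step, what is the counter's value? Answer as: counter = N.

[1] T0.load  rd  (counter 5, T0.r 5)
[2] T1.load  rd  (counter 5, T1.r 5)
[3] T1.cas  hit  (counter 6, T1.r 5)
[4] T0.cas  miss  (counter 6, T0.r 5)
[5] T1.load  rd  (counter 6, T1.r 6)
[6] T0.load  rd  (counter 6, T0.r 6)
[7] T0.cas  hit  (counter 7, T0.r 6)
[8] T0.load  rd  (counter 7, T0.r 7)
[9] T1.cas  miss  (counter 7, T1.r 6)
[10] T1.load  rd  (counter 7, T1.r 7)
[11] T0.cas  hit  (counter 8, T0.r 7)
[12] T1.cas  miss  (counter 8, T1.r 7)

counter = 8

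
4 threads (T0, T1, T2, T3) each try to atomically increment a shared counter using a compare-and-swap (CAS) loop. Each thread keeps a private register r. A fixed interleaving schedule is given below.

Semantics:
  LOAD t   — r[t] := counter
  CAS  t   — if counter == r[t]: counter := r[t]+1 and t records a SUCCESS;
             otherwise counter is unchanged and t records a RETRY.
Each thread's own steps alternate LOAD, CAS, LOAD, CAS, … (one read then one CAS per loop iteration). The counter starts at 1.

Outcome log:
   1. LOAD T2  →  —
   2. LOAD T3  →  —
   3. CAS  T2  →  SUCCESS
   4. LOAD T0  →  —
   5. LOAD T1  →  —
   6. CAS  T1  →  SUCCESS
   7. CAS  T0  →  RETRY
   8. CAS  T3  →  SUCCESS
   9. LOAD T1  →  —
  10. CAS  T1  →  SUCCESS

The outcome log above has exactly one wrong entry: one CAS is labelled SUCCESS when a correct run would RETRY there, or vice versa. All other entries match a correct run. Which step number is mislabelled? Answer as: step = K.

Correct run:
   1) LOAD T2:  M=1  r_T2=1
   2) LOAD T3:  M=1  r_T3=1
   3) CAS  T2:  M=2  r_T2=1 ✓
   4) LOAD T0:  M=2  r_T0=2
   5) LOAD T1:  M=2  r_T1=2
   6) CAS  T1:  M=3  r_T1=2 ✓
   7) CAS  T0:  M=3  r_T0=2 ✗
   8) CAS  T3:  M=3  r_T3=1 ✗
   9) LOAD T1:  M=3  r_T1=3
  10) CAS  T1:  M=4  r_T1=3 ✓
Mismatch at 8.

step = 8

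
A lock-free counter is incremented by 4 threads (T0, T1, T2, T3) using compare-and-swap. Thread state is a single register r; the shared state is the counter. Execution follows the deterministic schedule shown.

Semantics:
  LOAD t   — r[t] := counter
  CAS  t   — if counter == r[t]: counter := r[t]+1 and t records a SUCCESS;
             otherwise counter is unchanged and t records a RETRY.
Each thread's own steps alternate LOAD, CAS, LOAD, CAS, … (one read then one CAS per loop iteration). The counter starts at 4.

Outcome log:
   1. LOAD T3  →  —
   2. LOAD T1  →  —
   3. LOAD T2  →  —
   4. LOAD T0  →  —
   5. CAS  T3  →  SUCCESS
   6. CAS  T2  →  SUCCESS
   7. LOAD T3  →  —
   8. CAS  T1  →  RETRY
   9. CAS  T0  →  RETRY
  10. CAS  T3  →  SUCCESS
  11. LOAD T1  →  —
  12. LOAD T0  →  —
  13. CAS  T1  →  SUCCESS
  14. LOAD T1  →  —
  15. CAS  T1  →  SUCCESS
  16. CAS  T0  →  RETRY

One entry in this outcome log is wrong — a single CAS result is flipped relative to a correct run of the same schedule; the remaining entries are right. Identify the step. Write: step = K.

Reference trace:
#1 T3 reads 4
#2 T1 reads 4
#3 T2 reads 4
#4 T0 reads 4
#5 T3 CAS(4→5) writes; counter now 5
#6 T2 CAS(4→5) fails; counter now 5
#7 T3 reads 5
#8 T1 CAS(4→5) fails; counter now 5
#9 T0 CAS(4→5) fails; counter now 5
#10 T3 CAS(5→6) writes; counter now 6
#11 T1 reads 6
#12 T0 reads 6
#13 T1 CAS(6→7) writes; counter now 7
#14 T1 reads 7
#15 T1 CAS(7→8) writes; counter now 8
#16 T0 CAS(6→7) fails; counter now 8
Flip is step 6.

step = 6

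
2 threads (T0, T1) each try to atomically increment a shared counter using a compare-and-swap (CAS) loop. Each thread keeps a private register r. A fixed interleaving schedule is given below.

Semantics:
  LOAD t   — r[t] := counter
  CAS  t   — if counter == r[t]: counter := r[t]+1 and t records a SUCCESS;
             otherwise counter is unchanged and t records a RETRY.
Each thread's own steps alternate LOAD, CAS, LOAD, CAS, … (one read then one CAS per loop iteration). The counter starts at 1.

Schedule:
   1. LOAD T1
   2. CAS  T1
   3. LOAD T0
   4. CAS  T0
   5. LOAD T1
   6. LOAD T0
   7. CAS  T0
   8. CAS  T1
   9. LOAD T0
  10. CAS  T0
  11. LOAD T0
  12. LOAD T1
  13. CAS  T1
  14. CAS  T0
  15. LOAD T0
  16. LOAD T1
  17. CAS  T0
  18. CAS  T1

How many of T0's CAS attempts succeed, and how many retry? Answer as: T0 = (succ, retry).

   1) LOAD T1:  M=1  r_T1=1
   2) CAS  T1:  M=2  r_T1=1 ✓
   3) LOAD T0:  M=2  r_T0=2
   4) CAS  T0:  M=3  r_T0=2 ✓
   5) LOAD T1:  M=3  r_T1=3
   6) LOAD T0:  M=3  r_T0=3
   7) CAS  T0:  M=4  r_T0=3 ✓
   8) CAS  T1:  M=4  r_T1=3 ✗
   9) LOAD T0:  M=4  r_T0=4
  10) CAS  T0:  M=5  r_T0=4 ✓
  11) LOAD T0:  M=5  r_T0=5
  12) LOAD T1:  M=5  r_T1=5
  13) CAS  T1:  M=6  r_T1=5 ✓
  14) CAS  T0:  M=6  r_T0=5 ✗
  15) LOAD T0:  M=6  r_T0=6
  16) LOAD T1:  M=6  r_T1=6
  17) CAS  T0:  M=7  r_T0=6 ✓
  18) CAS  T1:  M=7  r_T1=6 ✗

T0 = (4, 1)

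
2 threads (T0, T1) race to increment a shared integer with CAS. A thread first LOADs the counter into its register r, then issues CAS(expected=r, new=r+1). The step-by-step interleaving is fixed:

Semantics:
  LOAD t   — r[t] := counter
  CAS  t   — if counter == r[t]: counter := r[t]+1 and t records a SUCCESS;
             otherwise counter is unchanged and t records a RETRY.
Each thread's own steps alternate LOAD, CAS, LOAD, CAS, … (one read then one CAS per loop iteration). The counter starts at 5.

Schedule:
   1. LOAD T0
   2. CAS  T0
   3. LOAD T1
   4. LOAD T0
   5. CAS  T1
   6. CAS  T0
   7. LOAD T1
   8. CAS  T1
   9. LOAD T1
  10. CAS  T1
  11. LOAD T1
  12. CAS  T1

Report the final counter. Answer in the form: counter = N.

#1 T0 reads 5
#2 T0 CAS(5→6) writes; counter now 6
#3 T1 reads 6
#4 T0 reads 6
#5 T1 CAS(6→7) writes; counter now 7
#6 T0 CAS(6→7) fails; counter now 7
#7 T1 reads 7
#8 T1 CAS(7→8) writes; counter now 8
#9 T1 reads 8
#10 T1 CAS(8→9) writes; counter now 9
#11 T1 reads 9
#12 T1 CAS(9→10) writes; counter now 10

counter = 10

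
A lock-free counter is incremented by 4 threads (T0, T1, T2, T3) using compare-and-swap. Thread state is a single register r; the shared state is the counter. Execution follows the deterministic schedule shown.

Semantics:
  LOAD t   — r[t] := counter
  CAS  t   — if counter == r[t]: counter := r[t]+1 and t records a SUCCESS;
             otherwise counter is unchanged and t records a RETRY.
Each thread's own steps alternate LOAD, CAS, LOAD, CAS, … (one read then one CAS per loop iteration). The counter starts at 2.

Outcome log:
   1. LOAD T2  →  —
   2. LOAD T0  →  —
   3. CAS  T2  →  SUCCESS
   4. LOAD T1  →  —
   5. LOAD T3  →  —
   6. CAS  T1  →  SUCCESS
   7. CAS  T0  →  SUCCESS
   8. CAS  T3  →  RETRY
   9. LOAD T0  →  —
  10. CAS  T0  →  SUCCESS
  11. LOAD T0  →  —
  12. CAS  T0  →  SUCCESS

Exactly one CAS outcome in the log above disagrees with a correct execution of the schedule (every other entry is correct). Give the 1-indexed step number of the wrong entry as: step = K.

step = 7

Re-executing:
1. LOAD T2 → mem=2 r[T2]=2 [LOAD]
2. LOAD T0 → mem=2 r[T0]=2 [LOAD]
3. CAS T2 → mem=3 r[T2]=2 [OK]
4. LOAD T1 → mem=3 r[T1]=3 [LOAD]
5. LOAD T3 → mem=3 r[T3]=3 [LOAD]
6. CAS T1 → mem=4 r[T1]=3 [OK]
7. CAS T0 → mem=4 r[T0]=2 [RETRY]
8. CAS T3 → mem=4 r[T3]=3 [RETRY]
9. LOAD T0 → mem=4 r[T0]=4 [LOAD]
10. CAS T0 → mem=5 r[T0]=4 [OK]
11. LOAD T0 → mem=5 r[T0]=5 [LOAD]
12. CAS T0 → mem=6 r[T0]=5 [OK]
Log disagrees first at step 7.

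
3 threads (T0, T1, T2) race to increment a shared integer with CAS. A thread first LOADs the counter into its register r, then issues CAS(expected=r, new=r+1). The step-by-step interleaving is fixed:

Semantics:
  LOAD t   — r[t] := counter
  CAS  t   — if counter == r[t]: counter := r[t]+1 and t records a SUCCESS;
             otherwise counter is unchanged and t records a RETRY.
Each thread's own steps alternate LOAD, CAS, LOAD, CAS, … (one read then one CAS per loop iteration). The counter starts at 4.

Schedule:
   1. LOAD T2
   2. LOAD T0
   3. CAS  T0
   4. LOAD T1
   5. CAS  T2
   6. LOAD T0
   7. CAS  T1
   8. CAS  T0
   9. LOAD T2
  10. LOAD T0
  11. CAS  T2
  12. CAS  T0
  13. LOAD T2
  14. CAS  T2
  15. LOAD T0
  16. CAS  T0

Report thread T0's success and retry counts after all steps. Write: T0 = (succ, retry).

T0 = (2, 2)

   1) LOAD T2:  M=4  r_T2=4
   2) LOAD T0:  M=4  r_T0=4
   3) CAS  T0:  M=5  r_T0=4 ✓
   4) LOAD T1:  M=5  r_T1=5
   5) CAS  T2:  M=5  r_T2=4 ✗
   6) LOAD T0:  M=5  r_T0=5
   7) CAS  T1:  M=6  r_T1=5 ✓
   8) CAS  T0:  M=6  r_T0=5 ✗
   9) LOAD T2:  M=6  r_T2=6
  10) LOAD T0:  M=6  r_T0=6
  11) CAS  T2:  M=7  r_T2=6 ✓
  12) CAS  T0:  M=7  r_T0=6 ✗
  13) LOAD T2:  M=7  r_T2=7
  14) CAS  T2:  M=8  r_T2=7 ✓
  15) LOAD T0:  M=8  r_T0=8
  16) CAS  T0:  M=9  r_T0=8 ✓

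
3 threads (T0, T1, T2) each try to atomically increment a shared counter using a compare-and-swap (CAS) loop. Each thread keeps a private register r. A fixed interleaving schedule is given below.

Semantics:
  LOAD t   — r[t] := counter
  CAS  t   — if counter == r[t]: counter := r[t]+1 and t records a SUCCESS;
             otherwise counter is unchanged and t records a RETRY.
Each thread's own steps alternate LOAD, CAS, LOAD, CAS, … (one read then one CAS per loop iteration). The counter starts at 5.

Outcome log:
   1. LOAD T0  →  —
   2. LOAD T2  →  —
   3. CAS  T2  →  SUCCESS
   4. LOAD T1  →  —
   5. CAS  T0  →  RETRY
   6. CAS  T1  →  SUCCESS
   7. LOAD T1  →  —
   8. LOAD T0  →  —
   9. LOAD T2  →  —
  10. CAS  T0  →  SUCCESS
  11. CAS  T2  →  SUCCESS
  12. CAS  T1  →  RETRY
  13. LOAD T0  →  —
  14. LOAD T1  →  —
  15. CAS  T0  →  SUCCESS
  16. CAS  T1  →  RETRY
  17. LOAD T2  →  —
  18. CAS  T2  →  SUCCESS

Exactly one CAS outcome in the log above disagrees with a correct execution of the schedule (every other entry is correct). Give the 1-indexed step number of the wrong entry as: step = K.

Re-executing:
[1] T0.load  rd  (counter 5, T0.r 5)
[2] T2.load  rd  (counter 5, T2.r 5)
[3] T2.cas  hit  (counter 6, T2.r 5)
[4] T1.load  rd  (counter 6, T1.r 6)
[5] T0.cas  miss  (counter 6, T0.r 5)
[6] T1.cas  hit  (counter 7, T1.r 6)
[7] T1.load  rd  (counter 7, T1.r 7)
[8] T0.load  rd  (counter 7, T0.r 7)
[9] T2.load  rd  (counter 7, T2.r 7)
[10] T0.cas  hit  (counter 8, T0.r 7)
[11] T2.cas  miss  (counter 8, T2.r 7)
[12] T1.cas  miss  (counter 8, T1.r 7)
[13] T0.load  rd  (counter 8, T0.r 8)
[14] T1.load  rd  (counter 8, T1.r 8)
[15] T0.cas  hit  (counter 9, T0.r 8)
[16] T1.cas  miss  (counter 9, T1.r 8)
[17] T2.load  rd  (counter 9, T2.r 9)
[18] T2.cas  hit  (counter 10, T2.r 9)
Mismatch at 11.

step = 11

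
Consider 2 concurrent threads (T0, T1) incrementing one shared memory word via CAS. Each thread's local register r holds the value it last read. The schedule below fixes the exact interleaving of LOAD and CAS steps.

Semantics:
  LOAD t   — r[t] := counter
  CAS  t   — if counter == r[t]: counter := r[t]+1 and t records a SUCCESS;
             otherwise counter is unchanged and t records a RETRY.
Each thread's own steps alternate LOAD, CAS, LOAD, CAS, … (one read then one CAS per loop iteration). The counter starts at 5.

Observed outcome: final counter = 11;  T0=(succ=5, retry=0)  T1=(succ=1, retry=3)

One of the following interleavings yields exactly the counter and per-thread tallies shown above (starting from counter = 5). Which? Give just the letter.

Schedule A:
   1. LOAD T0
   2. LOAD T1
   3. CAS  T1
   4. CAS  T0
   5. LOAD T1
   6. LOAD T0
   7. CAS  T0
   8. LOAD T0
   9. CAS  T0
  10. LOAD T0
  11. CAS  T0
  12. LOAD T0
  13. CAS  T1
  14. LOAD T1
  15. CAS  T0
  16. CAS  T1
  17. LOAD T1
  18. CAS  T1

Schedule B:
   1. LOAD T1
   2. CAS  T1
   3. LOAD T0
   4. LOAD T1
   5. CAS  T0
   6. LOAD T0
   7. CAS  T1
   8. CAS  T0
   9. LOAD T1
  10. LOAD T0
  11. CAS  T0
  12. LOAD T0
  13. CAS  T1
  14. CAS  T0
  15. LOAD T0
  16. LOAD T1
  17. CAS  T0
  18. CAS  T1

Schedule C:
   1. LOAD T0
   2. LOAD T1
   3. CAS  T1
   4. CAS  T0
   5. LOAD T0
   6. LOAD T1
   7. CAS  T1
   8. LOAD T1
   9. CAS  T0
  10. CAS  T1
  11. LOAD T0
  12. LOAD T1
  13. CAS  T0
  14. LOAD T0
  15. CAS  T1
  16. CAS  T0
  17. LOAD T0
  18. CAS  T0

B

Tracing schedule B:
   1) LOAD T1:  M=5  r_T1=5
   2) CAS  T1:  M=6  r_T1=5 ✓
   3) LOAD T0:  M=6  r_T0=6
   4) LOAD T1:  M=6  r_T1=6
   5) CAS  T0:  M=7  r_T0=6 ✓
   6) LOAD T0:  M=7  r_T0=7
   7) CAS  T1:  M=7  r_T1=6 ✗
   8) CAS  T0:  M=8  r_T0=7 ✓
   9) LOAD T1:  M=8  r_T1=8
  10) LOAD T0:  M=8  r_T0=8
  11) CAS  T0:  M=9  r_T0=8 ✓
  12) LOAD T0:  M=9  r_T0=9
  13) CAS  T1:  M=9  r_T1=8 ✗
  14) CAS  T0:  M=10  r_T0=9 ✓
  15) LOAD T0:  M=10  r_T0=10
  16) LOAD T1:  M=10  r_T1=10
  17) CAS  T0:  M=11  r_T0=10 ✓
  18) CAS  T1:  M=11  r_T1=10 ✗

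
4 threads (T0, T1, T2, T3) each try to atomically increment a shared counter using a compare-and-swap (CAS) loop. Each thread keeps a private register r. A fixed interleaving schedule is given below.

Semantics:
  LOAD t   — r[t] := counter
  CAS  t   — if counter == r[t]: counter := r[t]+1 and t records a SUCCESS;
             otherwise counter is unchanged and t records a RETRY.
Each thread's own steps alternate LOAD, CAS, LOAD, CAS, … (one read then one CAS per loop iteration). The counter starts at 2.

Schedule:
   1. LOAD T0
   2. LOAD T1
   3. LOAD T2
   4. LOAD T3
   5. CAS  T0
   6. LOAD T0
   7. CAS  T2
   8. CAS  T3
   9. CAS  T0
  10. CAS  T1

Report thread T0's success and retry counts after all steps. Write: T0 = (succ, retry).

T0 = (2, 0)

[1] T0.load  rd  (counter 2, T0.r 2)
[2] T1.load  rd  (counter 2, T1.r 2)
[3] T2.load  rd  (counter 2, T2.r 2)
[4] T3.load  rd  (counter 2, T3.r 2)
[5] T0.cas  hit  (counter 3, T0.r 2)
[6] T0.load  rd  (counter 3, T0.r 3)
[7] T2.cas  miss  (counter 3, T2.r 2)
[8] T3.cas  miss  (counter 3, T3.r 2)
[9] T0.cas  hit  (counter 4, T0.r 3)
[10] T1.cas  miss  (counter 4, T1.r 2)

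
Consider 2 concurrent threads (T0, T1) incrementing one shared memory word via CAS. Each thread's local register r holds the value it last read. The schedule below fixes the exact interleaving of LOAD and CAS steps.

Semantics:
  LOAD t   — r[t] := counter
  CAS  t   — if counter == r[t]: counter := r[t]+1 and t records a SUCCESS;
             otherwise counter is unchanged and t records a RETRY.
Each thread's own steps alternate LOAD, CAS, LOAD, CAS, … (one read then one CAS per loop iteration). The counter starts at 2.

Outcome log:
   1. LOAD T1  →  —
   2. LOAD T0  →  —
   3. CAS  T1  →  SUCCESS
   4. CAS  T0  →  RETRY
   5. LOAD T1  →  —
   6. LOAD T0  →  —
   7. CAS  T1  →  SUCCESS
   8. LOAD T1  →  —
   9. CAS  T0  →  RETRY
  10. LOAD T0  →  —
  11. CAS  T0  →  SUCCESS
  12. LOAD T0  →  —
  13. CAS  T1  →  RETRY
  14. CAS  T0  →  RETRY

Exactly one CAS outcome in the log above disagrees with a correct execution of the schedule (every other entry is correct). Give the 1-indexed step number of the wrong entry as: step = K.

Reference trace:
#1 T1 reads 2
#2 T0 reads 2
#3 T1 CAS(2→3) writes; counter now 3
#4 T0 CAS(2→3) fails; counter now 3
#5 T1 reads 3
#6 T0 reads 3
#7 T1 CAS(3→4) writes; counter now 4
#8 T1 reads 4
#9 T0 CAS(3→4) fails; counter now 4
#10 T0 reads 4
#11 T0 CAS(4→5) writes; counter now 5
#12 T0 reads 5
#13 T1 CAS(4→5) fails; counter now 5
#14 T0 CAS(5→6) writes; counter now 6
Log disagrees first at step 14.

step = 14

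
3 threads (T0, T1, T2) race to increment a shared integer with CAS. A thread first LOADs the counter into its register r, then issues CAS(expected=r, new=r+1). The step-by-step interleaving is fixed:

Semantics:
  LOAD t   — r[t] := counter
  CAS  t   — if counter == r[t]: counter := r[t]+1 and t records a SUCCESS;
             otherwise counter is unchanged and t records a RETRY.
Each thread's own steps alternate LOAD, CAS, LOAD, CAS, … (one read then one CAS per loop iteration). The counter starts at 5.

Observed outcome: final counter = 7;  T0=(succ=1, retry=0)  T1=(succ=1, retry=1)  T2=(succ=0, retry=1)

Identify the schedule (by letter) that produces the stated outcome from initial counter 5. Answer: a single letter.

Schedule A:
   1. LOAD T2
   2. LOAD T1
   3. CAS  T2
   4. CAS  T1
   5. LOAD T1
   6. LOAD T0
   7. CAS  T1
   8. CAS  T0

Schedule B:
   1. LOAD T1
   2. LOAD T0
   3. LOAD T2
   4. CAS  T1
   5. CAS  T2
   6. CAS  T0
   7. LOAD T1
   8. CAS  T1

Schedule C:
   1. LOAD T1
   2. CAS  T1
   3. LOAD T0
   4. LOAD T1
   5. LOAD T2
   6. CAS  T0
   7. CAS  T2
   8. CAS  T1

C

Simulating candidate C:
[1] T1.load  rd  (counter 5, T1.r 5)
[2] T1.cas  hit  (counter 6, T1.r 5)
[3] T0.load  rd  (counter 6, T0.r 6)
[4] T1.load  rd  (counter 6, T1.r 6)
[5] T2.load  rd  (counter 6, T2.r 6)
[6] T0.cas  hit  (counter 7, T0.r 6)
[7] T2.cas  miss  (counter 7, T2.r 6)
[8] T1.cas  miss  (counter 7, T1.r 6)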